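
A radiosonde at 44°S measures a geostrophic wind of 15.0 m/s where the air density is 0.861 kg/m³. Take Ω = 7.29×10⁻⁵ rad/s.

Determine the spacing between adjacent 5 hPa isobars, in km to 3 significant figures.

Coriolis parameter at 44°S:
f = 2Ω sin φ = 2 × 7.29×10⁻⁵ × sin 44° = 1.01×10⁻⁴ s⁻¹
Geostrophic balance rearranged: |∂P/∂n| = f ρ V_g
|∂P/∂n| = 1.01×10⁻⁴ × 0.861 × 15.0 = 1.31×10⁻³ Pa/m
Isobar spacing: Δn = ΔP/|∂P/∂n| = 500 Pa / 1.31×10⁻³ Pa/m = 382249 m ≈ 382 km

382 km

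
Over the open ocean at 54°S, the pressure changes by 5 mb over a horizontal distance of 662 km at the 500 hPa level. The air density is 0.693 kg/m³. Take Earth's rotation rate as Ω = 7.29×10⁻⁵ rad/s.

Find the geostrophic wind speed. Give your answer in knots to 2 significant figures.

Coriolis parameter at 54°S:
f = 2Ω sin φ = 2 × 7.29×10⁻⁵ × sin 54° = 1.18×10⁻⁴ s⁻¹
Pressure gradient: |∂P/∂n| = 500 Pa / 662000 m = 7.55×10⁻⁴ Pa/m
Geostrophic balance (pressure-gradient force = Coriolis force):
V_g = (1/(fρ)) |∂P/∂n| = 7.55×10⁻⁴ / (1.18×10⁻⁴ × 0.693) = 9.24 m/s
Converting: 9.24 m/s × 1.944 = 18 knots

18 knots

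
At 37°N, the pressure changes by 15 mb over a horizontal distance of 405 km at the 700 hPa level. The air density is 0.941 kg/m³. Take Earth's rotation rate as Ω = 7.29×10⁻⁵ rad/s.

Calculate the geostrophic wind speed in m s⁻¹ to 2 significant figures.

45 m s⁻¹

Coriolis parameter at 37°N:
f = 2Ω sin φ = 2 × 7.29×10⁻⁵ × sin 37° = 8.77×10⁻⁵ s⁻¹
Pressure gradient: |∂P/∂n| = 1500 Pa / 405000 m = 3.70×10⁻³ Pa/m
Geostrophic balance (pressure-gradient force = Coriolis force):
V_g = (1/(fρ)) |∂P/∂n| = 3.70×10⁻³ / (8.77×10⁻⁵ × 0.941) = 44.9 m/s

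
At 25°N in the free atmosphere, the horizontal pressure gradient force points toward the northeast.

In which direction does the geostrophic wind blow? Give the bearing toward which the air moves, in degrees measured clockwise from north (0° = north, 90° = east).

The pressure-gradient force points toward the northeast (bearing 045°).
Geostrophic balance: in the Northern Hemisphere the Coriolis force deflects motion to the right, so the geostrophic wind blows 90° to the right of the pressure-gradient force (low pressure on the left).
Rotating 045° by 90° clockwise gives 135° — the wind blows toward the southeast.

135°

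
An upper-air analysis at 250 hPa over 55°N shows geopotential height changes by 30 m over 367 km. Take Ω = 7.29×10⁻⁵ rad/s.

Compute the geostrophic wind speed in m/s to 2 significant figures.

Coriolis parameter at 55°N:
f = 2Ω sin φ = 2 × 7.29×10⁻⁵ × sin 55° = 1.19×10⁻⁴ s⁻¹
Height gradient: |∂Z/∂n| = 30 m / 367000 m = 8.17×10⁻⁵
On a pressure surface, geostrophic balance gives V_g = (g/f)|∂Z/∂n|:
V_g = 9.81 × 8.17×10⁻⁵ / 1.19×10⁻⁴ = 6.71 m/s

6.7 m/s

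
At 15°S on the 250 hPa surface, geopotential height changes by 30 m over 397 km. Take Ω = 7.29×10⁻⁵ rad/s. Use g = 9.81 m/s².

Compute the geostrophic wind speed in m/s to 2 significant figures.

20 m/s

Coriolis parameter at 15°S:
f = 2Ω sin φ = 2 × 7.29×10⁻⁵ × sin 15° = 3.77×10⁻⁵ s⁻¹
Height gradient: |∂Z/∂n| = 30 m / 397000 m = 7.56×10⁻⁵
On a pressure surface, geostrophic balance gives V_g = (g/f)|∂Z/∂n|:
V_g = 9.81 × 7.56×10⁻⁵ / 3.77×10⁻⁵ = 19.6 m/s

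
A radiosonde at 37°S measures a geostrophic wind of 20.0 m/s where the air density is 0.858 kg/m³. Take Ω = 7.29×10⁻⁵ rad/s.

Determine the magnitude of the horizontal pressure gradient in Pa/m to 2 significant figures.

Coriolis parameter at 37°S:
f = 2Ω sin φ = 2 × 7.29×10⁻⁵ × sin 37° = 8.77×10⁻⁵ s⁻¹
Geostrophic balance rearranged: |∂P/∂n| = f ρ V_g
|∂P/∂n| = 8.77×10⁻⁵ × 0.858 × 20.0 = 1.51×10⁻³ Pa/m

1.5×10⁻³ Pa/m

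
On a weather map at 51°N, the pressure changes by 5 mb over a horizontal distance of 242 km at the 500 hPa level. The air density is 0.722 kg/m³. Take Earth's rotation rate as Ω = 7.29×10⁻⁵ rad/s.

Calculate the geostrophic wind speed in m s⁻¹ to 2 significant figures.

Coriolis parameter at 51°N:
f = 2Ω sin φ = 2 × 7.29×10⁻⁵ × sin 51° = 1.13×10⁻⁴ s⁻¹
Pressure gradient: |∂P/∂n| = 500 Pa / 242000 m = 2.07×10⁻³ Pa/m
Geostrophic balance (pressure-gradient force = Coriolis force):
V_g = (1/(fρ)) |∂P/∂n| = 2.07×10⁻³ / (1.13×10⁻⁴ × 0.722) = 25.3 m/s

25 m s⁻¹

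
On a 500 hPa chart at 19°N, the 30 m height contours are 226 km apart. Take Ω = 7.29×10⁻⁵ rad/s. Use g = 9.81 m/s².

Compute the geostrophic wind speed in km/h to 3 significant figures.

98.8 km/h

Coriolis parameter at 19°N:
f = 2Ω sin φ = 2 × 7.29×10⁻⁵ × sin 19° = 4.75×10⁻⁵ s⁻¹
Height gradient: |∂Z/∂n| = 30 m / 226000 m = 1.33×10⁻⁴
On a pressure surface, geostrophic balance gives V_g = (g/f)|∂Z/∂n|:
V_g = 9.81 × 1.33×10⁻⁴ / 4.75×10⁻⁵ = 27.4 m/s
Converting: 27.4 m/s × 3.6 = 98.8 km/h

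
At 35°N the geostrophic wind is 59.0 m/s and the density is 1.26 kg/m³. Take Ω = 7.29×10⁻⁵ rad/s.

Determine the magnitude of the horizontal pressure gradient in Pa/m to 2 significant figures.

6.2×10⁻³ Pa/m

Coriolis parameter at 35°N:
f = 2Ω sin φ = 2 × 7.29×10⁻⁵ × sin 35° = 8.36×10⁻⁵ s⁻¹
Geostrophic balance rearranged: |∂P/∂n| = f ρ V_g
|∂P/∂n| = 8.36×10⁻⁵ × 1.26 × 59.0 = 6.22×10⁻³ Pa/m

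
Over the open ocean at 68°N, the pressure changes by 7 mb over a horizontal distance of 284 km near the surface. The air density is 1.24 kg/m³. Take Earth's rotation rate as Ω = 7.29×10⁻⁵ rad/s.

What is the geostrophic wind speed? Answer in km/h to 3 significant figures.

Coriolis parameter at 68°N:
f = 2Ω sin φ = 2 × 7.29×10⁻⁵ × sin 68° = 1.35×10⁻⁴ s⁻¹
Pressure gradient: |∂P/∂n| = 700 Pa / 284000 m = 2.46×10⁻³ Pa/m
Geostrophic balance (pressure-gradient force = Coriolis force):
V_g = (1/(fρ)) |∂P/∂n| = 2.46×10⁻³ / (1.35×10⁻⁴ × 1.24) = 14.7 m/s
Converting: 14.7 m/s × 3.6 = 52.9 km/h

52.9 km/h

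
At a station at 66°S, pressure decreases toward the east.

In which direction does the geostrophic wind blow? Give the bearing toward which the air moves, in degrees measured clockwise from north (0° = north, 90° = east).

000°

The pressure-gradient force points toward the east (bearing 090°).
Geostrophic balance: in the Southern Hemisphere the Coriolis force deflects motion to the left, so the geostrophic wind blows 90° to the left of the pressure-gradient force (low pressure on the right).
Rotating 090° by 90° counterclockwise gives 000° — the wind blows toward the north.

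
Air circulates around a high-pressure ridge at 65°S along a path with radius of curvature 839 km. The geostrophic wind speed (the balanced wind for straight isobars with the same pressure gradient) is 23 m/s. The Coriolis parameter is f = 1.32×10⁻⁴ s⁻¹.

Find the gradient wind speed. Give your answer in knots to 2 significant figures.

Around a high, pressure-gradient force acts outward with centrifugal, so Coriolis balances both:
fV = (1/ρ)|∂P/∂n| + V²/R  →  V² − fR·V + fR·V_g = 0
With fR = 1.32×10⁻⁴ × 839×10³ m = 111 m/s:
V = [fR − √((fR)² − 4 fR V_g)]/2 = [111 − √(111² − 4×111×23)]/2 = 32.6 m/s
Supergeostrophic (V > V_g = 23 m/s), as expected around a high.
Converting: 32.6 m/s × 1.944 = 63 knots

63 knots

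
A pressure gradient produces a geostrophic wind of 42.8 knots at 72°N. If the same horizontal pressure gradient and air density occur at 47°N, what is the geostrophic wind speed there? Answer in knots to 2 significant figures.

56 knots

With the same pressure gradient and density, V_g ∝ 1/f ∝ 1/sin φ.
V₂ = V₁ · sin φ₁ / sin φ₂ = 42.8 × sin 72° / sin 47°
V₂ = 42.8 × 0.9511/0.7314 = 56 knots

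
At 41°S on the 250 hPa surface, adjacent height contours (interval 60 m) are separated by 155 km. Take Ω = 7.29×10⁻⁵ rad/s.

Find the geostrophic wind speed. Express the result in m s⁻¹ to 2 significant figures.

40 m s⁻¹

Coriolis parameter at 41°S:
f = 2Ω sin φ = 2 × 7.29×10⁻⁵ × sin 41° = 9.57×10⁻⁵ s⁻¹
Height gradient: |∂Z/∂n| = 60 m / 155000 m = 3.87×10⁻⁴
On a pressure surface, geostrophic balance gives V_g = (g/f)|∂Z/∂n|:
V_g = 9.81 × 3.87×10⁻⁴ / 9.57×10⁻⁵ = 39.7 m/s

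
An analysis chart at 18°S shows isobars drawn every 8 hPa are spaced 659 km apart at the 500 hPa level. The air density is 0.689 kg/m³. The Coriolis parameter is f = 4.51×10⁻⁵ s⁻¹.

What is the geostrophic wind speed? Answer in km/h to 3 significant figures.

141 km/h

Pressure gradient: |∂P/∂n| = 800 Pa / 659000 m = 1.21×10⁻³ Pa/m
Geostrophic balance (pressure-gradient force = Coriolis force):
V_g = (1/(fρ)) |∂P/∂n| = 1.21×10⁻³ / (4.51×10⁻⁵ × 0.689) = 39.1 m/s
Converting: 39.1 m/s × 3.6 = 141 km/h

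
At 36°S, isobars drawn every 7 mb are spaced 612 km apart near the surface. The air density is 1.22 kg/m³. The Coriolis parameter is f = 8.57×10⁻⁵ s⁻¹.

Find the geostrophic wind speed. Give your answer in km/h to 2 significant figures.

Pressure gradient: |∂P/∂n| = 700 Pa / 612000 m = 1.14×10⁻³ Pa/m
Geostrophic balance (pressure-gradient force = Coriolis force):
V_g = (1/(fρ)) |∂P/∂n| = 1.14×10⁻³ / (8.57×10⁻⁵ × 1.22) = 10.9 m/s
Converting: 10.9 m/s × 3.6 = 39 km/h

39 km/h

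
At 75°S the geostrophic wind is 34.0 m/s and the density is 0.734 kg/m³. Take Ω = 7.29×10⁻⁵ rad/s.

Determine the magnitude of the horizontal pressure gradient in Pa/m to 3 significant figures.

3.51×10⁻³ Pa/m

Coriolis parameter at 75°S:
f = 2Ω sin φ = 2 × 7.29×10⁻⁵ × sin 75° = 1.41×10⁻⁴ s⁻¹
Geostrophic balance rearranged: |∂P/∂n| = f ρ V_g
|∂P/∂n| = 1.41×10⁻⁴ × 0.734 × 34.0 = 3.51×10⁻³ Pa/m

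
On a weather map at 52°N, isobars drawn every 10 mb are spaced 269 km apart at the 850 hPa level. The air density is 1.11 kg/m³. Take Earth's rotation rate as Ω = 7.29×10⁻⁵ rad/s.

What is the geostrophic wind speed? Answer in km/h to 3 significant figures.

Coriolis parameter at 52°N:
f = 2Ω sin φ = 2 × 7.29×10⁻⁵ × sin 52° = 1.15×10⁻⁴ s⁻¹
Pressure gradient: |∂P/∂n| = 1000 Pa / 269000 m = 3.72×10⁻³ Pa/m
Geostrophic balance (pressure-gradient force = Coriolis force):
V_g = (1/(fρ)) |∂P/∂n| = 3.72×10⁻³ / (1.15×10⁻⁴ × 1.11) = 29.1 m/s
Converting: 29.1 m/s × 3.6 = 105 km/h

105 km/h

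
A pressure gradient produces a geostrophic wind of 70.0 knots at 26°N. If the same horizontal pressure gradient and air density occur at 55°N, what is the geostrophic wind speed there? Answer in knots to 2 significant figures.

With the same pressure gradient and density, V_g ∝ 1/f ∝ 1/sin φ.
V₂ = V₁ · sin φ₁ / sin φ₂ = 70.0 × sin 26° / sin 55°
V₂ = 70.0 × 0.4384/0.8192 = 37 knots

37 knots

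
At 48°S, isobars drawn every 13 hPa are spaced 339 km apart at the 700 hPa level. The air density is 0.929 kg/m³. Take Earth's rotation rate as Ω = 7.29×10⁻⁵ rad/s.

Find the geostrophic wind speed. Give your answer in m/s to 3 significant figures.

38.1 m/s

Coriolis parameter at 48°S:
f = 2Ω sin φ = 2 × 7.29×10⁻⁵ × sin 48° = 1.08×10⁻⁴ s⁻¹
Pressure gradient: |∂P/∂n| = 1300 Pa / 339000 m = 3.83×10⁻³ Pa/m
Geostrophic balance (pressure-gradient force = Coriolis force):
V_g = (1/(fρ)) |∂P/∂n| = 3.83×10⁻³ / (1.08×10⁻⁴ × 0.929) = 38.1 m/s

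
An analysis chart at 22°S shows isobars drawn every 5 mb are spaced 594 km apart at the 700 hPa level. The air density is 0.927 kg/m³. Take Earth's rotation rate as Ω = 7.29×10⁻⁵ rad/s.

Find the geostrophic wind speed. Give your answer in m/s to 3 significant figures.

16.6 m/s

Coriolis parameter at 22°S:
f = 2Ω sin φ = 2 × 7.29×10⁻⁵ × sin 22° = 5.46×10⁻⁵ s⁻¹
Pressure gradient: |∂P/∂n| = 500 Pa / 594000 m = 8.42×10⁻⁴ Pa/m
Geostrophic balance (pressure-gradient force = Coriolis force):
V_g = (1/(fρ)) |∂P/∂n| = 8.42×10⁻⁴ / (5.46×10⁻⁵ × 0.927) = 16.6 m/s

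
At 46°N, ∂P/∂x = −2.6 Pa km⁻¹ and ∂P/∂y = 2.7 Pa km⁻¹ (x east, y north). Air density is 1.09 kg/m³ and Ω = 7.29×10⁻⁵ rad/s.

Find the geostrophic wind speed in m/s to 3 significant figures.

Coriolis parameter at 46°N:
f = 2Ω sin φ = 2 × 7.29×10⁻⁵ × sin 46° = 1.05×10⁻⁴ s⁻¹
Component geostrophic relations (x east, y north):
u_g = −(1/(fρ)) ∂P/∂y,  v_g = (1/(fρ)) ∂P/∂x
u_g = −(2.7×10⁻³)/(1.05×10⁻⁴ × 1.09) = −23.6 m/s;  v_g = (−2.6×10⁻³)/(1.05×10⁻⁴ × 1.09) = −22.7 m/s
|V_g| = √(u_g² + v_g²) = 32.8 m/s

32.8 m/s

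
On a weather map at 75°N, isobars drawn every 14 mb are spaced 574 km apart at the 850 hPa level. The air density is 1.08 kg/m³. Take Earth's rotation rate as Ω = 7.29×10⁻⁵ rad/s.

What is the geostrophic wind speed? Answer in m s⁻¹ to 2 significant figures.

Coriolis parameter at 75°N:
f = 2Ω sin φ = 2 × 7.29×10⁻⁵ × sin 75° = 1.41×10⁻⁴ s⁻¹
Pressure gradient: |∂P/∂n| = 1400 Pa / 574000 m = 2.44×10⁻³ Pa/m
Geostrophic balance (pressure-gradient force = Coriolis force):
V_g = (1/(fρ)) |∂P/∂n| = 2.44×10⁻³ / (1.41×10⁻⁴ × 1.08) = 16.0 m/s

16 m s⁻¹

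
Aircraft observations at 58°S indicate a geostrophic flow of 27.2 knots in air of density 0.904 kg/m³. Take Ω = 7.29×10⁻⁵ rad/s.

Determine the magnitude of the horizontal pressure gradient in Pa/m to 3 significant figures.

Coriolis parameter at 58°S:
f = 2Ω sin φ = 2 × 7.29×10⁻⁵ × sin 58° = 1.24×10⁻⁴ s⁻¹
Wind speed in SI: 27.2 knots = 14.0 m/s
Geostrophic balance rearranged: |∂P/∂n| = f ρ V_g
|∂P/∂n| = 1.24×10⁻⁴ × 0.904 × 14.0 = 1.56×10⁻³ Pa/m

1.56×10⁻³ Pa/m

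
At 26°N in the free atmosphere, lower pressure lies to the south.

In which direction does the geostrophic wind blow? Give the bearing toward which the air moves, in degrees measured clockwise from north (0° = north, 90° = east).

270°

The pressure-gradient force points toward the south (bearing 180°).
Geostrophic balance: in the Northern Hemisphere the Coriolis force deflects motion to the right, so the geostrophic wind blows 90° to the right of the pressure-gradient force (low pressure on the left).
Rotating 180° by 90° clockwise gives 270° — the wind blows toward the west.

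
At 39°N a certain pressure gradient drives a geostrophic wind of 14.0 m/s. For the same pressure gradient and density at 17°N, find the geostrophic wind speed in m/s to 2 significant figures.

With the same pressure gradient and density, V_g ∝ 1/f ∝ 1/sin φ.
V₂ = V₁ · sin φ₁ / sin φ₂ = 14.0 × sin 39° / sin 17°
V₂ = 14.0 × 0.6293/0.2924 = 30 m/s

30 m/s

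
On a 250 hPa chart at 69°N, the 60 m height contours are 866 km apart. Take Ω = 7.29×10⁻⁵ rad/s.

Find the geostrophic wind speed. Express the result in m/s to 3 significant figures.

Coriolis parameter at 69°N:
f = 2Ω sin φ = 2 × 7.29×10⁻⁵ × sin 69° = 1.36×10⁻⁴ s⁻¹
Height gradient: |∂Z/∂n| = 60 m / 866000 m = 6.93×10⁻⁵
On a pressure surface, geostrophic balance gives V_g = (g/f)|∂Z/∂n|:
V_g = 9.81 × 6.93×10⁻⁵ / 1.36×10⁻⁴ = 4.99 m/s

4.99 m/s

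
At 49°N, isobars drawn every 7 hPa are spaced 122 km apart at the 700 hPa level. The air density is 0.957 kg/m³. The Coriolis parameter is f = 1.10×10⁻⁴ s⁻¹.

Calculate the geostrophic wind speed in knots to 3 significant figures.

Pressure gradient: |∂P/∂n| = 700 Pa / 122000 m = 5.74×10⁻³ Pa/m
Geostrophic balance (pressure-gradient force = Coriolis force):
V_g = (1/(fρ)) |∂P/∂n| = 5.74×10⁻³ / (1.10×10⁻⁴ × 0.957) = 54.5 m/s
Converting: 54.5 m/s × 1.944 = 106 knots

106 knots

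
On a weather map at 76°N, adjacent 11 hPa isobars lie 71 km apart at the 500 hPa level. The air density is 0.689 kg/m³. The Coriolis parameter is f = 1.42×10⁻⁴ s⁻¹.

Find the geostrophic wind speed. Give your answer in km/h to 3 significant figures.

Pressure gradient: |∂P/∂n| = 1100 Pa / 71000 m = 1.55×10⁻² Pa/m
Geostrophic balance (pressure-gradient force = Coriolis force):
V_g = (1/(fρ)) |∂P/∂n| = 1.55×10⁻² / (1.42×10⁻⁴ × 0.689) = 158 m/s
Converting: 158 m/s × 3.6 = 570 km/h

570 km/h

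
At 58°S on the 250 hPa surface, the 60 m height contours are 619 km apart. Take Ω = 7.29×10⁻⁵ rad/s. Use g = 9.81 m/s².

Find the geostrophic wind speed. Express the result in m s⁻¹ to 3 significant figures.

Coriolis parameter at 58°S:
f = 2Ω sin φ = 2 × 7.29×10⁻⁵ × sin 58° = 1.24×10⁻⁴ s⁻¹
Height gradient: |∂Z/∂n| = 60 m / 619000 m = 9.69×10⁻⁵
On a pressure surface, geostrophic balance gives V_g = (g/f)|∂Z/∂n|:
V_g = 9.81 × 9.69×10⁻⁵ / 1.24×10⁻⁴ = 7.69 m/s

7.69 m s⁻¹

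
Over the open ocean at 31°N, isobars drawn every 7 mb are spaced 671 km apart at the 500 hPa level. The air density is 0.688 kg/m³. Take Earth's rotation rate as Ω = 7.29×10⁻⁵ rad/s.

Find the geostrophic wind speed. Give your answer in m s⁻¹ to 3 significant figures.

20.2 m s⁻¹

Coriolis parameter at 31°N:
f = 2Ω sin φ = 2 × 7.29×10⁻⁵ × sin 31° = 7.51×10⁻⁵ s⁻¹
Pressure gradient: |∂P/∂n| = 700 Pa / 671000 m = 1.04×10⁻³ Pa/m
Geostrophic balance (pressure-gradient force = Coriolis force):
V_g = (1/(fρ)) |∂P/∂n| = 1.04×10⁻³ / (7.51×10⁻⁵ × 0.688) = 20.2 m/s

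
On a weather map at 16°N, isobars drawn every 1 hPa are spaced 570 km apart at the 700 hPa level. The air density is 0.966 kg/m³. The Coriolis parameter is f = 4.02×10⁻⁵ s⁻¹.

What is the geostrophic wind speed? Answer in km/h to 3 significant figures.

Pressure gradient: |∂P/∂n| = 100 Pa / 570000 m = 1.75×10⁻⁴ Pa/m
Geostrophic balance (pressure-gradient force = Coriolis force):
V_g = (1/(fρ)) |∂P/∂n| = 1.75×10⁻⁴ / (4.02×10⁻⁵ × 0.966) = 4.52 m/s
Converting: 4.52 m/s × 3.6 = 16.3 km/h

16.3 km/h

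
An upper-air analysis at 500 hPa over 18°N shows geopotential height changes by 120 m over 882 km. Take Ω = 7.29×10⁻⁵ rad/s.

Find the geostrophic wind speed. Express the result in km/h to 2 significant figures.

110 km/h

Coriolis parameter at 18°N:
f = 2Ω sin φ = 2 × 7.29×10⁻⁵ × sin 18° = 4.51×10⁻⁵ s⁻¹
Height gradient: |∂Z/∂n| = 120 m / 882000 m = 1.36×10⁻⁴
On a pressure surface, geostrophic balance gives V_g = (g/f)|∂Z/∂n|:
V_g = 9.81 × 1.36×10⁻⁴ / 4.51×10⁻⁵ = 29.6 m/s
Converting: 29.6 m/s × 3.6 = 110 km/h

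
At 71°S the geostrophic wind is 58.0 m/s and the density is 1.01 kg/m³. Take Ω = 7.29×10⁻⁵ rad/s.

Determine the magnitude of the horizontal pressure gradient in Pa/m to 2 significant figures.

Coriolis parameter at 71°S:
f = 2Ω sin φ = 2 × 7.29×10⁻⁵ × sin 71° = 1.38×10⁻⁴ s⁻¹
Geostrophic balance rearranged: |∂P/∂n| = f ρ V_g
|∂P/∂n| = 1.38×10⁻⁴ × 1.01 × 58.0 = 8.08×10⁻³ Pa/m

8.1×10⁻³ Pa/m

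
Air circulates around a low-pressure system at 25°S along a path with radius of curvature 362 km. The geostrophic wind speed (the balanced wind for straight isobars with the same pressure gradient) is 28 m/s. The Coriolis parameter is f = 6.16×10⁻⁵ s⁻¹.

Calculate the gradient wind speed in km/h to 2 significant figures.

Around a low, centrifugal force acts outward with Coriolis, so pressure-gradient force balances both:
(1/ρ)|∂P/∂n| = fV + V²/R  →  V² + fR·V − fR·V_g = 0
With fR = 6.16×10⁻⁵ × 362×10³ m = 22.3 m/s:
V = [−fR + √((fR)² + 4 fR V_g)]/2 = [−22.3 + √(22.3² + 4×22.3×28)]/2 = 16.2 m/s
Subgeostrophic (V < V_g = 28 m/s), as expected around a low.
Converting: 16.2 m/s × 3.6 = 58 km/h

58 km/h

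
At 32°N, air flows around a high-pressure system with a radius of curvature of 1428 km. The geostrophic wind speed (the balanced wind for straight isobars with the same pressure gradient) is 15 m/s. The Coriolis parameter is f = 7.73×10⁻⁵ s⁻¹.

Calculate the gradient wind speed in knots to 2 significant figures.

35 knots

Around a high, pressure-gradient force acts outward with centrifugal, so Coriolis balances both:
fV = (1/ρ)|∂P/∂n| + V²/R  →  V² − fR·V + fR·V_g = 0
With fR = 7.73×10⁻⁵ × 1428×10³ m = 110 m/s:
V = [fR − √((fR)² − 4 fR V_g)]/2 = [110 − √(110² − 4×110×15)]/2 = 17.9 m/s
Supergeostrophic (V > V_g = 15 m/s), as expected around a high.
Converting: 17.9 m/s × 1.944 = 35 knots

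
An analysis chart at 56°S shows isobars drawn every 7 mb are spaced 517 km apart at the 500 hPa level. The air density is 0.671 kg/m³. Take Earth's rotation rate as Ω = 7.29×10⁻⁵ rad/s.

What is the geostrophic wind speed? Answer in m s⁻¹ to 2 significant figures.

17 m s⁻¹

Coriolis parameter at 56°S:
f = 2Ω sin φ = 2 × 7.29×10⁻⁵ × sin 56° = 1.21×10⁻⁴ s⁻¹
Pressure gradient: |∂P/∂n| = 700 Pa / 517000 m = 1.35×10⁻³ Pa/m
Geostrophic balance (pressure-gradient force = Coriolis force):
V_g = (1/(fρ)) |∂P/∂n| = 1.35×10⁻³ / (1.21×10⁻⁴ × 0.671) = 16.7 m/s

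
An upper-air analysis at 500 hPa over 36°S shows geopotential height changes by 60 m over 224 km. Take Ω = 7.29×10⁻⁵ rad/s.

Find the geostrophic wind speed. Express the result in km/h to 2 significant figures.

110 km/h

Coriolis parameter at 36°S:
f = 2Ω sin φ = 2 × 7.29×10⁻⁵ × sin 36° = 8.57×10⁻⁵ s⁻¹
Height gradient: |∂Z/∂n| = 60 m / 224000 m = 2.68×10⁻⁴
On a pressure surface, geostrophic balance gives V_g = (g/f)|∂Z/∂n|:
V_g = 9.81 × 2.68×10⁻⁴ / 8.57×10⁻⁵ = 30.7 m/s
Converting: 30.7 m/s × 3.6 = 110 km/h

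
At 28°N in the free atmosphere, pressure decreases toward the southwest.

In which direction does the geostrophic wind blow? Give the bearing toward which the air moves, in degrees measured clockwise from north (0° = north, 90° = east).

The pressure-gradient force points toward the southwest (bearing 225°).
Geostrophic balance: in the Northern Hemisphere the Coriolis force deflects motion to the right, so the geostrophic wind blows 90° to the right of the pressure-gradient force (low pressure on the left).
Rotating 225° by 90° clockwise gives 315° — the wind blows toward the northwest.

315°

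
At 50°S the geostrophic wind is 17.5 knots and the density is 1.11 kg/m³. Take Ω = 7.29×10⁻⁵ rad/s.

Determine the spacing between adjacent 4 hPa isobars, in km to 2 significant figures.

360 km

Coriolis parameter at 50°S:
f = 2Ω sin φ = 2 × 7.29×10⁻⁵ × sin 50° = 1.12×10⁻⁴ s⁻¹
Wind speed in SI: 17.5 knots = 9.00 m/s
Geostrophic balance rearranged: |∂P/∂n| = f ρ V_g
|∂P/∂n| = 1.12×10⁻⁴ × 1.11 × 9.00 = 1.12×10⁻³ Pa/m
Isobar spacing: Δn = ΔP/|∂P/∂n| = 400 Pa / 1.12×10⁻³ Pa/m = 358385 m ≈ 360 km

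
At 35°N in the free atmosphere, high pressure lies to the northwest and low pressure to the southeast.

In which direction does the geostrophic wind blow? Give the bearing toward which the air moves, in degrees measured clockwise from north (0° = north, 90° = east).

The pressure-gradient force points toward the southeast (bearing 135°).
Geostrophic balance: in the Northern Hemisphere the Coriolis force deflects motion to the right, so the geostrophic wind blows 90° to the right of the pressure-gradient force (low pressure on the left).
Rotating 135° by 90° clockwise gives 225° — the wind blows toward the southwest.

225°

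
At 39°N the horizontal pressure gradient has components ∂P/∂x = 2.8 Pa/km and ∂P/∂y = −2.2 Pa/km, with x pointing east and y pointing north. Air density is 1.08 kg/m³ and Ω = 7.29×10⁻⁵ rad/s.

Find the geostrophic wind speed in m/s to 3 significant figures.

35.9 m/s

Coriolis parameter at 39°N:
f = 2Ω sin φ = 2 × 7.29×10⁻⁵ × sin 39° = 9.18×10⁻⁵ s⁻¹
Component geostrophic relations (x east, y north):
u_g = −(1/(fρ)) ∂P/∂y,  v_g = (1/(fρ)) ∂P/∂x
u_g = −(−2.2×10⁻³)/(9.18×10⁻⁵ × 1.08) = 22.2 m/s;  v_g = (2.8×10⁻³)/(9.18×10⁻⁵ × 1.08) = 28.3 m/s
|V_g| = √(u_g² + v_g²) = 35.9 m/s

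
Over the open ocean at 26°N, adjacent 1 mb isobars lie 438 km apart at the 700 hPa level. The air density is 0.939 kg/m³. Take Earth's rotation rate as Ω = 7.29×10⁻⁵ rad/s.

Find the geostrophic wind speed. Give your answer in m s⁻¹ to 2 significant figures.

Coriolis parameter at 26°N:
f = 2Ω sin φ = 2 × 7.29×10⁻⁵ × sin 26° = 6.39×10⁻⁵ s⁻¹
Pressure gradient: |∂P/∂n| = 100 Pa / 438000 m = 2.28×10⁻⁴ Pa/m
Geostrophic balance (pressure-gradient force = Coriolis force):
V_g = (1/(fρ)) |∂P/∂n| = 2.28×10⁻⁴ / (6.39×10⁻⁵ × 0.939) = 3.80 m/s

3.8 m s⁻¹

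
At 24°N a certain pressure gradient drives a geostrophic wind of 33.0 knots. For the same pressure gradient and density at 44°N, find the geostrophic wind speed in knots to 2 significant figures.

19 knots

With the same pressure gradient and density, V_g ∝ 1/f ∝ 1/sin φ.
V₂ = V₁ · sin φ₁ / sin φ₂ = 33.0 × sin 24° / sin 44°
V₂ = 33.0 × 0.4067/0.6947 = 19 knots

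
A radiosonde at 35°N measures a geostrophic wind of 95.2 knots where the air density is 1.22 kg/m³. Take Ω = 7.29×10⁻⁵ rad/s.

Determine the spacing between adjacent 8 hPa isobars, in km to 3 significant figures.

Coriolis parameter at 35°N:
f = 2Ω sin φ = 2 × 7.29×10⁻⁵ × sin 35° = 8.36×10⁻⁵ s⁻¹
Wind speed in SI: 95.2 knots = 49.0 m/s
Geostrophic balance rearranged: |∂P/∂n| = f ρ V_g
|∂P/∂n| = 8.36×10⁻⁵ × 1.22 × 49.0 = 5.00×10⁻³ Pa/m
Isobar spacing: Δn = ΔP/|∂P/∂n| = 800 Pa / 5.00×10⁻³ Pa/m = 160106 m ≈ 160 km

160 km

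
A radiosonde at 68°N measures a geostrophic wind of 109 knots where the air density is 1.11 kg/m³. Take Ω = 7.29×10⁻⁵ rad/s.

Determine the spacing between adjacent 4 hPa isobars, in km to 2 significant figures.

48 km

Coriolis parameter at 68°N:
f = 2Ω sin φ = 2 × 7.29×10⁻⁵ × sin 68° = 1.35×10⁻⁴ s⁻¹
Wind speed in SI: 109 knots = 56.1 m/s
Geostrophic balance rearranged: |∂P/∂n| = f ρ V_g
|∂P/∂n| = 1.35×10⁻⁴ × 1.11 × 56.1 = 8.41×10⁻³ Pa/m
Isobar spacing: Δn = ΔP/|∂P/∂n| = 400 Pa / 8.41×10⁻³ Pa/m = 47539 m ≈ 48 km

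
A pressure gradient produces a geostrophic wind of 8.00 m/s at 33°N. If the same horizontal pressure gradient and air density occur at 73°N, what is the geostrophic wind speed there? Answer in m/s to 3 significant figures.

4.56 m/s

With the same pressure gradient and density, V_g ∝ 1/f ∝ 1/sin φ.
V₂ = V₁ · sin φ₁ / sin φ₂ = 8.00 × sin 33° / sin 73°
V₂ = 8.00 × 0.5446/0.9563 = 4.56 m/s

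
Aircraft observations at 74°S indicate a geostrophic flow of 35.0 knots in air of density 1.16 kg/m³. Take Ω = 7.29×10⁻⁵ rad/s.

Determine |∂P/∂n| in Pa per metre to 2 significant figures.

Coriolis parameter at 74°S:
f = 2Ω sin φ = 2 × 7.29×10⁻⁵ × sin 74° = 1.40×10⁻⁴ s⁻¹
Wind speed in SI: 35.0 knots = 18.0 m/s
Geostrophic balance rearranged: |∂P/∂n| = f ρ V_g
|∂P/∂n| = 1.40×10⁻⁴ × 1.16 × 18.0 = 2.93×10⁻³ Pa/m

2.9×10⁻³ Pa/m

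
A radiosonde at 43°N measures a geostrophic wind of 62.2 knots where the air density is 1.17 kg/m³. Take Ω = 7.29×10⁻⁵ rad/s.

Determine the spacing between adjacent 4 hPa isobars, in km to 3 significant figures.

107 km

Coriolis parameter at 43°N:
f = 2Ω sin φ = 2 × 7.29×10⁻⁵ × sin 43° = 9.94×10⁻⁵ s⁻¹
Wind speed in SI: 62.2 knots = 32.0 m/s
Geostrophic balance rearranged: |∂P/∂n| = f ρ V_g
|∂P/∂n| = 9.94×10⁻⁵ × 1.17 × 32.0 = 3.72×10⁻³ Pa/m
Isobar spacing: Δn = ΔP/|∂P/∂n| = 400 Pa / 3.72×10⁻³ Pa/m = 107450 m ≈ 107 km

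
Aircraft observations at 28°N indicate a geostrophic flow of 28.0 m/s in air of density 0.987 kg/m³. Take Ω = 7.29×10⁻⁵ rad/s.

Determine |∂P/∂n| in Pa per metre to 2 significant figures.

1.9×10⁻³ Pa/m

Coriolis parameter at 28°N:
f = 2Ω sin φ = 2 × 7.29×10⁻⁵ × sin 28° = 6.84×10⁻⁵ s⁻¹
Geostrophic balance rearranged: |∂P/∂n| = f ρ V_g
|∂P/∂n| = 6.84×10⁻⁵ × 0.987 × 28.0 = 1.89×10⁻³ Pa/m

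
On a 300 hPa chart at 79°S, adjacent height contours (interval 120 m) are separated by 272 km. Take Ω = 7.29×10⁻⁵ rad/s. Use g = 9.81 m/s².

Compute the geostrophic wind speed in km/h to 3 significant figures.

Coriolis parameter at 79°S:
f = 2Ω sin φ = 2 × 7.29×10⁻⁵ × sin 79° = 1.43×10⁻⁴ s⁻¹
Height gradient: |∂Z/∂n| = 120 m / 272000 m = 4.41×10⁻⁴
On a pressure surface, geostrophic balance gives V_g = (g/f)|∂Z/∂n|:
V_g = 9.81 × 4.41×10⁻⁴ / 1.43×10⁻⁴ = 30.2 m/s
Converting: 30.2 m/s × 3.6 = 109 km/h

109 km/h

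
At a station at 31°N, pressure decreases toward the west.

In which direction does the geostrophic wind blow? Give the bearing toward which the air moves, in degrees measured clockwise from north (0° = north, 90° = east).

The pressure-gradient force points toward the west (bearing 270°).
Geostrophic balance: in the Northern Hemisphere the Coriolis force deflects motion to the right, so the geostrophic wind blows 90° to the right of the pressure-gradient force (low pressure on the left).
Rotating 270° by 90° clockwise gives 000° — the wind blows toward the north.

000°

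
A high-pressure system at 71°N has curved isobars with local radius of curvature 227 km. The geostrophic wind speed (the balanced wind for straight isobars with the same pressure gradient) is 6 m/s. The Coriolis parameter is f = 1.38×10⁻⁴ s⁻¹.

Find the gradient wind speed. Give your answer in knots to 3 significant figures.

Around a high, pressure-gradient force acts outward with centrifugal, so Coriolis balances both:
fV = (1/ρ)|∂P/∂n| + V²/R  →  V² − fR·V + fR·V_g = 0
With fR = 1.38×10⁻⁴ × 227×10³ m = 31.3 m/s:
V = [fR − √((fR)² − 4 fR V_g)]/2 = [31.3 − √(31.3² − 4×31.3×6)]/2 = 8.09 m/s
Supergeostrophic (V > V_g = 6 m/s), as expected around a high.
Converting: 8.09 m/s × 1.944 = 15.7 knots

15.7 knots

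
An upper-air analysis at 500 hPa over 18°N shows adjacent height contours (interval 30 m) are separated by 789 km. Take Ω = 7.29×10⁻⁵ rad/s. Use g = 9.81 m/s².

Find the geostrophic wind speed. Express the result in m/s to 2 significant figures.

Coriolis parameter at 18°N:
f = 2Ω sin φ = 2 × 7.29×10⁻⁵ × sin 18° = 4.51×10⁻⁵ s⁻¹
Height gradient: |∂Z/∂n| = 30 m / 789000 m = 3.80×10⁻⁵
On a pressure surface, geostrophic balance gives V_g = (g/f)|∂Z/∂n|:
V_g = 9.81 × 3.80×10⁻⁵ / 4.51×10⁻⁵ = 8.28 m/s

8.3 m/s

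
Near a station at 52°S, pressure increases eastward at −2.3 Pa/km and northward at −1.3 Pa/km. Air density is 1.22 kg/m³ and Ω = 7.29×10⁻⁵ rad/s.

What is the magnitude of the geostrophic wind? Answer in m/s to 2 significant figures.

19 m/s

Coriolis parameter at 52°S:
f = 2Ω sin φ = 2 × 7.29×10⁻⁵ × sin 52° = 1.15×10⁻⁴ s⁻¹
In the Southern Hemisphere f is negative: f = −1.15×10⁻⁴ s⁻¹.
Component geostrophic relations (x east, y north):
u_g = −(1/(fρ)) ∂P/∂y,  v_g = (1/(fρ)) ∂P/∂x
u_g = −(−1.3×10⁻³)/(−1.15×10⁻⁴ × 1.22) = −9.27 m/s;  v_g = (−2.3×10⁻³)/(−1.15×10⁻⁴ × 1.22) = 16.4 m/s
|V_g| = √(u_g² + v_g²) = 18.8 m/s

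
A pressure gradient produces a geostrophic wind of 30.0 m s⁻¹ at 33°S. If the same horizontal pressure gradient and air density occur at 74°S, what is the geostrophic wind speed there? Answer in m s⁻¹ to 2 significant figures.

17 m s⁻¹

With the same pressure gradient and density, V_g ∝ 1/f ∝ 1/sin φ.
V₂ = V₁ · sin φ₁ / sin φ₂ = 30.0 × sin 33° / sin 74°
V₂ = 30.0 × 0.5446/0.9613 = 17 m s⁻¹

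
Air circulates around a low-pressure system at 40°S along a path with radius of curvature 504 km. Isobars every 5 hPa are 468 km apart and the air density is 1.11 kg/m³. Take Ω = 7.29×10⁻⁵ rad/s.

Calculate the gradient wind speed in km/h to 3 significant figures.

Coriolis parameter at 40°S:
f = 2Ω sin φ = 2 × 7.29×10⁻⁵ × sin 40° = 9.37×10⁻⁵ s⁻¹
Pressure gradient: |∂P/∂n| = 500 Pa / 468000 m = 1.07×10⁻³ Pa/m
Geostrophic speed: V_g = |∂P/∂n|/(fρ) = 1.07×10⁻³/(9.37×10⁻⁵ × 1.11) = 10.3 m/s
Around a low, centrifugal force acts outward with Coriolis, so pressure-gradient force balances both:
(1/ρ)|∂P/∂n| = fV + V²/R  →  V² + fR·V − fR·V_g = 0
With fR = 9.37×10⁻⁵ × 504×10³ m = 47.2 m/s:
V = [−fR + √((fR)² + 4 fR V_g)]/2 = [−47.2 + √(47.2² + 4×47.2×10.3)]/2 = 8.68 m/s
Subgeostrophic (V < V_g = 10.3 m/s), as expected around a low.
Converting: 8.68 m/s × 3.6 = 31.2 km/h

31.2 km/h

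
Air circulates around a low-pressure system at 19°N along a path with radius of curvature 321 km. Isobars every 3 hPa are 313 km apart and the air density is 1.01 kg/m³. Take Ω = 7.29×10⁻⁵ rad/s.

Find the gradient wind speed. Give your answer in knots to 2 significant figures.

22 knots

Coriolis parameter at 19°N:
f = 2Ω sin φ = 2 × 7.29×10⁻⁵ × sin 19° = 4.75×10⁻⁵ s⁻¹
Pressure gradient: |∂P/∂n| = 300 Pa / 313000 m = 9.58×10⁻⁴ Pa/m
Geostrophic speed: V_g = |∂P/∂n|/(fρ) = 9.58×10⁻⁴/(4.75×10⁻⁵ × 1.01) = 20.0 m/s
Around a low, centrifugal force acts outward with Coriolis, so pressure-gradient force balances both:
(1/ρ)|∂P/∂n| = fV + V²/R  →  V² + fR·V − fR·V_g = 0
With fR = 4.75×10⁻⁵ × 321×10³ m = 15.2 m/s:
V = [−fR + √((fR)² + 4 fR V_g)]/2 = [−15.2 + √(15.2² + 4×15.2×20)]/2 = 11.4 m/s
Subgeostrophic (V < V_g = 20 m/s), as expected around a low.
Converting: 11.4 m/s × 1.944 = 22 knots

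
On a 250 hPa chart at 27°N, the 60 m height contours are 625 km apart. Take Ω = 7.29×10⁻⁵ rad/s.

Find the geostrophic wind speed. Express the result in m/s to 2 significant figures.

14 m/s

Coriolis parameter at 27°N:
f = 2Ω sin φ = 2 × 7.29×10⁻⁵ × sin 27° = 6.62×10⁻⁵ s⁻¹
Height gradient: |∂Z/∂n| = 60 m / 625000 m = 9.60×10⁻⁵
On a pressure surface, geostrophic balance gives V_g = (g/f)|∂Z/∂n|:
V_g = 9.81 × 9.60×10⁻⁵ / 6.62×10⁻⁵ = 14.2 m/s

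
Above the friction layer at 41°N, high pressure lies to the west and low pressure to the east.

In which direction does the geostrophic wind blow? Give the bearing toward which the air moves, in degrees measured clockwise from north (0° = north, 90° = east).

180°

The pressure-gradient force points toward the east (bearing 090°).
Geostrophic balance: in the Northern Hemisphere the Coriolis force deflects motion to the right, so the geostrophic wind blows 90° to the right of the pressure-gradient force (low pressure on the left).
Rotating 090° by 90° clockwise gives 180° — the wind blows toward the south.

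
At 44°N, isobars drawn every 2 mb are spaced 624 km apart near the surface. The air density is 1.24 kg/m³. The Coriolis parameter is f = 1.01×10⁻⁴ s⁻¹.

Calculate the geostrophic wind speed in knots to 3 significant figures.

4.97 knots

Pressure gradient: |∂P/∂n| = 200 Pa / 624000 m = 3.21×10⁻⁴ Pa/m
Geostrophic balance (pressure-gradient force = Coriolis force):
V_g = (1/(fρ)) |∂P/∂n| = 3.21×10⁻⁴ / (1.01×10⁻⁴ × 1.24) = 2.56 m/s
Converting: 2.56 m/s × 1.944 = 4.97 knots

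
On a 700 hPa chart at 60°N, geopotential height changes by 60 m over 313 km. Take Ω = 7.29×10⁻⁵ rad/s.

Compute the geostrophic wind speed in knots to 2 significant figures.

29 knots

Coriolis parameter at 60°N:
f = 2Ω sin φ = 2 × 7.29×10⁻⁵ × sin 60° = 1.26×10⁻⁴ s⁻¹
Height gradient: |∂Z/∂n| = 60 m / 313000 m = 1.92×10⁻⁴
On a pressure surface, geostrophic balance gives V_g = (g/f)|∂Z/∂n|:
V_g = 9.81 × 1.92×10⁻⁴ / 1.26×10⁻⁴ = 14.9 m/s
Converting: 14.9 m/s × 1.944 = 29 knots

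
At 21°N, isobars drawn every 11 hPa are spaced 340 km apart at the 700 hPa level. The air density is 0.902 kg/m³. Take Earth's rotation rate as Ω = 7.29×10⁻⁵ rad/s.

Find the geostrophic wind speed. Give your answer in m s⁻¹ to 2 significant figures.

69 m s⁻¹

Coriolis parameter at 21°N:
f = 2Ω sin φ = 2 × 7.29×10⁻⁵ × sin 21° = 5.23×10⁻⁵ s⁻¹
Pressure gradient: |∂P/∂n| = 1100 Pa / 340000 m = 3.24×10⁻³ Pa/m
Geostrophic balance (pressure-gradient force = Coriolis force):
V_g = (1/(fρ)) |∂P/∂n| = 3.24×10⁻³ / (5.23×10⁻⁵ × 0.902) = 68.6 m/s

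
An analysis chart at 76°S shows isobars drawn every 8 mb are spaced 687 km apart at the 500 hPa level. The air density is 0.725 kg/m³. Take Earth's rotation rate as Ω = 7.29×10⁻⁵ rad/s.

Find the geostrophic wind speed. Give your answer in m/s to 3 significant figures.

Coriolis parameter at 76°S:
f = 2Ω sin φ = 2 × 7.29×10⁻⁵ × sin 76° = 1.41×10⁻⁴ s⁻¹
Pressure gradient: |∂P/∂n| = 800 Pa / 687000 m = 1.16×10⁻³ Pa/m
Geostrophic balance (pressure-gradient force = Coriolis force):
V_g = (1/(fρ)) |∂P/∂n| = 1.16×10⁻³ / (1.41×10⁻⁴ × 0.725) = 11.4 m/s

11.4 m/s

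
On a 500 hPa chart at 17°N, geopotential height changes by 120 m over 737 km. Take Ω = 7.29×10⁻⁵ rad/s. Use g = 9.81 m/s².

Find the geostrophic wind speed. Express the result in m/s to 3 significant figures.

Coriolis parameter at 17°N:
f = 2Ω sin φ = 2 × 7.29×10⁻⁵ × sin 17° = 4.26×10⁻⁵ s⁻¹
Height gradient: |∂Z/∂n| = 120 m / 737000 m = 1.63×10⁻⁴
On a pressure surface, geostrophic balance gives V_g = (g/f)|∂Z/∂n|:
V_g = 9.81 × 1.63×10⁻⁴ / 4.26×10⁻⁵ = 37.5 m/s

37.5 m/s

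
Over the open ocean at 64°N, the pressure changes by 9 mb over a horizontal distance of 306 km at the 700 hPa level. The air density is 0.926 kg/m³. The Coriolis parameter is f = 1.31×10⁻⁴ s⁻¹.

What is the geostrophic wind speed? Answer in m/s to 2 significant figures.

24 m/s

Pressure gradient: |∂P/∂n| = 900 Pa / 306000 m = 2.94×10⁻³ Pa/m
Geostrophic balance (pressure-gradient force = Coriolis force):
V_g = (1/(fρ)) |∂P/∂n| = 2.94×10⁻³ / (1.31×10⁻⁴ × 0.926) = 24.2 m/s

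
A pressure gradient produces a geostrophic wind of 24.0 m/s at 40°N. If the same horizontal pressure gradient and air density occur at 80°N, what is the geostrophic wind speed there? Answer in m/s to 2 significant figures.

With the same pressure gradient and density, V_g ∝ 1/f ∝ 1/sin φ.
V₂ = V₁ · sin φ₁ / sin φ₂ = 24.0 × sin 40° / sin 80°
V₂ = 24.0 × 0.6428/0.9848 = 16 m/s

16 m/s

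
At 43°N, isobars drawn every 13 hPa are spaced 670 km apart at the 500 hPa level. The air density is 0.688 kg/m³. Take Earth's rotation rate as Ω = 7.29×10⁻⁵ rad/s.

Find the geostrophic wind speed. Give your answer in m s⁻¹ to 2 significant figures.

Coriolis parameter at 43°N:
f = 2Ω sin φ = 2 × 7.29×10⁻⁵ × sin 43° = 9.94×10⁻⁵ s⁻¹
Pressure gradient: |∂P/∂n| = 1300 Pa / 670000 m = 1.94×10⁻³ Pa/m
Geostrophic balance (pressure-gradient force = Coriolis force):
V_g = (1/(fρ)) |∂P/∂n| = 1.94×10⁻³ / (9.94×10⁻⁵ × 0.688) = 28.4 m/s

28 m s⁻¹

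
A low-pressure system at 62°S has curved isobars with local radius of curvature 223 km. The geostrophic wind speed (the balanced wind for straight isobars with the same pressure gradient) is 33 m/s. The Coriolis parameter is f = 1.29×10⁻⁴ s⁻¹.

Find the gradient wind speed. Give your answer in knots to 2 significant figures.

Around a low, centrifugal force acts outward with Coriolis, so pressure-gradient force balances both:
(1/ρ)|∂P/∂n| = fV + V²/R  →  V² + fR·V − fR·V_g = 0
With fR = 1.29×10⁻⁴ × 223×10³ m = 28.8 m/s:
V = [−fR + √((fR)² + 4 fR V_g)]/2 = [−28.8 + √(28.8² + 4×28.8×33)]/2 = 19.6 m/s
Subgeostrophic (V < V_g = 33 m/s), as expected around a low.
Converting: 19.6 m/s × 1.944 = 38 knots

38 knots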